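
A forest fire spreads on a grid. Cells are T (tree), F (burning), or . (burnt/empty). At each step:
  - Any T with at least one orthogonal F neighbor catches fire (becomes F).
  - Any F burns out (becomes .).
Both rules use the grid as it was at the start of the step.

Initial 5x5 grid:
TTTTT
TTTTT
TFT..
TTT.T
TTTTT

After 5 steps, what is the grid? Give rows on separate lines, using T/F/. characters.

Step 1: 4 trees catch fire, 1 burn out
  TTTTT
  TFTTT
  F.F..
  TFT.T
  TTTTT
Step 2: 6 trees catch fire, 4 burn out
  TFTTT
  F.FTT
  .....
  F.F.T
  TFTTT
Step 3: 5 trees catch fire, 6 burn out
  F.FTT
  ...FT
  .....
  ....T
  F.FTT
Step 4: 3 trees catch fire, 5 burn out
  ...FT
  ....F
  .....
  ....T
  ...FT
Step 5: 2 trees catch fire, 3 burn out
  ....F
  .....
  .....
  ....T
  ....F

....F
.....
.....
....T
....F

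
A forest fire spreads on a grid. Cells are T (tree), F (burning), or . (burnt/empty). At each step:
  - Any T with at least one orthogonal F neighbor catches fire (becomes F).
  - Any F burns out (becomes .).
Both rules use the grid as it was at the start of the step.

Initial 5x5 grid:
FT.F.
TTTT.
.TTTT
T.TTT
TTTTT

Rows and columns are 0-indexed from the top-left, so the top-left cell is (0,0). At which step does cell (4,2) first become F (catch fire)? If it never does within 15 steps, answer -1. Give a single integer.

Step 1: cell (4,2)='T' (+3 fires, +2 burnt)
Step 2: cell (4,2)='T' (+3 fires, +3 burnt)
Step 3: cell (4,2)='T' (+4 fires, +3 burnt)
Step 4: cell (4,2)='T' (+3 fires, +4 burnt)
Step 5: cell (4,2)='F' (+2 fires, +3 burnt)
  -> target ignites at step 5
Step 6: cell (4,2)='.' (+1 fires, +2 burnt)
Step 7: cell (4,2)='.' (+1 fires, +1 burnt)
Step 8: cell (4,2)='.' (+1 fires, +1 burnt)
Step 9: cell (4,2)='.' (+0 fires, +1 burnt)
  fire out at step 9

5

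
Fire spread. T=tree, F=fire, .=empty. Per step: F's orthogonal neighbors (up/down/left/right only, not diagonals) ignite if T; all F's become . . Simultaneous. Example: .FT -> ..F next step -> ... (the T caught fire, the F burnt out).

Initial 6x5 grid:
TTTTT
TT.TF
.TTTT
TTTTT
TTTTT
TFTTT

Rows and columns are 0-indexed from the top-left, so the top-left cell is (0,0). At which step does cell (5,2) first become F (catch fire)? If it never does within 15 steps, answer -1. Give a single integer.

Step 1: cell (5,2)='F' (+6 fires, +2 burnt)
  -> target ignites at step 1
Step 2: cell (5,2)='.' (+7 fires, +6 burnt)
Step 3: cell (5,2)='.' (+9 fires, +7 burnt)
Step 4: cell (5,2)='.' (+2 fires, +9 burnt)
Step 5: cell (5,2)='.' (+2 fires, +2 burnt)
Step 6: cell (5,2)='.' (+0 fires, +2 burnt)
  fire out at step 6

1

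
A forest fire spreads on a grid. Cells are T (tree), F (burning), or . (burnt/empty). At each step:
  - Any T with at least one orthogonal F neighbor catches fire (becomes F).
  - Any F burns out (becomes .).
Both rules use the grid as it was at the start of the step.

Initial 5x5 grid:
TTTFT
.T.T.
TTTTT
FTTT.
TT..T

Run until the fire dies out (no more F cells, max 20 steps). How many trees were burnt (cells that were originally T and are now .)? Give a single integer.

Answer: 16

Derivation:
Step 1: +6 fires, +2 burnt (F count now 6)
Step 2: +5 fires, +6 burnt (F count now 5)
Step 3: +5 fires, +5 burnt (F count now 5)
Step 4: +0 fires, +5 burnt (F count now 0)
Fire out after step 4
Initially T: 17, now '.': 24
Total burnt (originally-T cells now '.'): 16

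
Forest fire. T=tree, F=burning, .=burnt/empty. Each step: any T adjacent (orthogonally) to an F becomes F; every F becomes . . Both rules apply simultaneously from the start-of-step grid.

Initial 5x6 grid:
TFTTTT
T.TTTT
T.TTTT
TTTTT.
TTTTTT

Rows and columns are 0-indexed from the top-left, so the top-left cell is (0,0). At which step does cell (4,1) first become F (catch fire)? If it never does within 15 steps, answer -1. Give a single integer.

Step 1: cell (4,1)='T' (+2 fires, +1 burnt)
Step 2: cell (4,1)='T' (+3 fires, +2 burnt)
Step 3: cell (4,1)='T' (+4 fires, +3 burnt)
Step 4: cell (4,1)='T' (+5 fires, +4 burnt)
Step 5: cell (4,1)='T' (+6 fires, +5 burnt)
Step 6: cell (4,1)='F' (+4 fires, +6 burnt)
  -> target ignites at step 6
Step 7: cell (4,1)='.' (+1 fires, +4 burnt)
Step 8: cell (4,1)='.' (+1 fires, +1 burnt)
Step 9: cell (4,1)='.' (+0 fires, +1 burnt)
  fire out at step 9

6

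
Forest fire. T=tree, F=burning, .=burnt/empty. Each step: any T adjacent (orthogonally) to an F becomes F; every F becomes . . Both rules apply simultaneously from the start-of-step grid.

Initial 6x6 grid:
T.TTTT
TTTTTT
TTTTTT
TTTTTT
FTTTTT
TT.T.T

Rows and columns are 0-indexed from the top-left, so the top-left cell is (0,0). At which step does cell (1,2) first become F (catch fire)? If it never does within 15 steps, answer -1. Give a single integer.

Step 1: cell (1,2)='T' (+3 fires, +1 burnt)
Step 2: cell (1,2)='T' (+4 fires, +3 burnt)
Step 3: cell (1,2)='T' (+4 fires, +4 burnt)
Step 4: cell (1,2)='T' (+6 fires, +4 burnt)
Step 5: cell (1,2)='F' (+4 fires, +6 burnt)
  -> target ignites at step 5
Step 6: cell (1,2)='.' (+5 fires, +4 burnt)
Step 7: cell (1,2)='.' (+3 fires, +5 burnt)
Step 8: cell (1,2)='.' (+2 fires, +3 burnt)
Step 9: cell (1,2)='.' (+1 fires, +2 burnt)
Step 10: cell (1,2)='.' (+0 fires, +1 burnt)
  fire out at step 10

5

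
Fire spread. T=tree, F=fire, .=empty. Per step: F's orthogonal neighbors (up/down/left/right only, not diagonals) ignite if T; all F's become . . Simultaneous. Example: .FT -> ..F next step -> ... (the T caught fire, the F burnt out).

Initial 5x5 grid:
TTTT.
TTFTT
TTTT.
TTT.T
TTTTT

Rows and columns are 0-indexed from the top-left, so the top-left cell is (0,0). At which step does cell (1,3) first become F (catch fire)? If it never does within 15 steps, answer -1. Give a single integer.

Step 1: cell (1,3)='F' (+4 fires, +1 burnt)
  -> target ignites at step 1
Step 2: cell (1,3)='.' (+7 fires, +4 burnt)
Step 3: cell (1,3)='.' (+4 fires, +7 burnt)
Step 4: cell (1,3)='.' (+3 fires, +4 burnt)
Step 5: cell (1,3)='.' (+2 fires, +3 burnt)
Step 6: cell (1,3)='.' (+1 fires, +2 burnt)
Step 7: cell (1,3)='.' (+0 fires, +1 burnt)
  fire out at step 7

1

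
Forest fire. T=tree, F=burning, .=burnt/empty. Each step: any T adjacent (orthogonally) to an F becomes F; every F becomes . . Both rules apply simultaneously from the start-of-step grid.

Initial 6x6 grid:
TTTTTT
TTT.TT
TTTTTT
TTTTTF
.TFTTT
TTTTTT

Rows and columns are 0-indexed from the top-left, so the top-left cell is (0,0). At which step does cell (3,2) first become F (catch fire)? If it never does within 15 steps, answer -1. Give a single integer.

Step 1: cell (3,2)='F' (+7 fires, +2 burnt)
  -> target ignites at step 1
Step 2: cell (3,2)='.' (+9 fires, +7 burnt)
Step 3: cell (3,2)='.' (+8 fires, +9 burnt)
Step 4: cell (3,2)='.' (+4 fires, +8 burnt)
Step 5: cell (3,2)='.' (+3 fires, +4 burnt)
Step 6: cell (3,2)='.' (+1 fires, +3 burnt)
Step 7: cell (3,2)='.' (+0 fires, +1 burnt)
  fire out at step 7

1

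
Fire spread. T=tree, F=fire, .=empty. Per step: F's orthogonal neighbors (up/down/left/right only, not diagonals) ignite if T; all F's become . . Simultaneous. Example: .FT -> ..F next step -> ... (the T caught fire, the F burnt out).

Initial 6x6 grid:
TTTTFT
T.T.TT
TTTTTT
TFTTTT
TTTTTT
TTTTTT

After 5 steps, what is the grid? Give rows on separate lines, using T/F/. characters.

Step 1: 7 trees catch fire, 2 burn out
  TTTF.F
  T.T.FT
  TFTTTT
  F.FTTT
  TFTTTT
  TTTTTT
Step 2: 9 trees catch fire, 7 burn out
  TTF...
  T.T..F
  F.FTFT
  ...FTT
  F.FTTT
  TFTTTT
Step 3: 9 trees catch fire, 9 burn out
  TF....
  F.F...
  ...F.F
  ....FT
  ...FTT
  F.FTTT
Step 4: 4 trees catch fire, 9 burn out
  F.....
  ......
  ......
  .....F
  ....FT
  ...FTT
Step 5: 2 trees catch fire, 4 burn out
  ......
  ......
  ......
  ......
  .....F
  ....FT

......
......
......
......
.....F
....FT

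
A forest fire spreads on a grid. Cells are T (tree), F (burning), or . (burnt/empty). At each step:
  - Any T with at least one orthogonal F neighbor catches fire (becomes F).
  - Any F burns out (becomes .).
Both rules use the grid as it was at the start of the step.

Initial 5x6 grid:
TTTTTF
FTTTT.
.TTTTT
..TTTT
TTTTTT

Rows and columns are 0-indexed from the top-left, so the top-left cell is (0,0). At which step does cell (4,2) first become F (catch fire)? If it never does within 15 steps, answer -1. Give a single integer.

Step 1: cell (4,2)='T' (+3 fires, +2 burnt)
Step 2: cell (4,2)='T' (+5 fires, +3 burnt)
Step 3: cell (4,2)='T' (+4 fires, +5 burnt)
Step 4: cell (4,2)='T' (+4 fires, +4 burnt)
Step 5: cell (4,2)='F' (+4 fires, +4 burnt)
  -> target ignites at step 5
Step 6: cell (4,2)='.' (+3 fires, +4 burnt)
Step 7: cell (4,2)='.' (+1 fires, +3 burnt)
Step 8: cell (4,2)='.' (+0 fires, +1 burnt)
  fire out at step 8

5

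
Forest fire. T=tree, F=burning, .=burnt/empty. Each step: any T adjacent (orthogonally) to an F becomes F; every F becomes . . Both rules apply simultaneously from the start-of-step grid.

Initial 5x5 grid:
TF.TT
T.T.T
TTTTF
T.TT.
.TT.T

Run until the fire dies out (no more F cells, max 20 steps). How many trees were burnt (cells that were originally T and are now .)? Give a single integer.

Answer: 15

Derivation:
Step 1: +3 fires, +2 burnt (F count now 3)
Step 2: +4 fires, +3 burnt (F count now 4)
Step 3: +5 fires, +4 burnt (F count now 5)
Step 4: +2 fires, +5 burnt (F count now 2)
Step 5: +1 fires, +2 burnt (F count now 1)
Step 6: +0 fires, +1 burnt (F count now 0)
Fire out after step 6
Initially T: 16, now '.': 24
Total burnt (originally-T cells now '.'): 15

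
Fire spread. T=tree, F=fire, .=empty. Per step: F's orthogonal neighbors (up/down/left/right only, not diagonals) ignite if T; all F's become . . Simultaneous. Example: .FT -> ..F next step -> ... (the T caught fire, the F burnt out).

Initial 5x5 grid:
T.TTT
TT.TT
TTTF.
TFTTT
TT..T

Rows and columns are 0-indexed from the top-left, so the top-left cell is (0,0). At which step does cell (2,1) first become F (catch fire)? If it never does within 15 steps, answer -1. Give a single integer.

Step 1: cell (2,1)='F' (+7 fires, +2 burnt)
  -> target ignites at step 1
Step 2: cell (2,1)='.' (+6 fires, +7 burnt)
Step 3: cell (2,1)='.' (+4 fires, +6 burnt)
Step 4: cell (2,1)='.' (+1 fires, +4 burnt)
Step 5: cell (2,1)='.' (+0 fires, +1 burnt)
  fire out at step 5

1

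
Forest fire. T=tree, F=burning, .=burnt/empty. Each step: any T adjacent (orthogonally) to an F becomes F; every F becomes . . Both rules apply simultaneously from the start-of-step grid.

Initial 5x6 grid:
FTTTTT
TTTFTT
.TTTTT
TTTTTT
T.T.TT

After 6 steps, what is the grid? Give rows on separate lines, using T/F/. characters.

Step 1: 6 trees catch fire, 2 burn out
  .FTFTT
  FTF.FT
  .TTFTT
  TTTTTT
  T.T.TT
Step 2: 7 trees catch fire, 6 burn out
  ..F.FT
  .F...F
  .TF.FT
  TTTFTT
  T.T.TT
Step 3: 5 trees catch fire, 7 burn out
  .....F
  ......
  .F...F
  TTF.FT
  T.T.TT
Step 4: 4 trees catch fire, 5 burn out
  ......
  ......
  ......
  TF...F
  T.F.FT
Step 5: 2 trees catch fire, 4 burn out
  ......
  ......
  ......
  F.....
  T....F
Step 6: 1 trees catch fire, 2 burn out
  ......
  ......
  ......
  ......
  F.....

......
......
......
......
F.....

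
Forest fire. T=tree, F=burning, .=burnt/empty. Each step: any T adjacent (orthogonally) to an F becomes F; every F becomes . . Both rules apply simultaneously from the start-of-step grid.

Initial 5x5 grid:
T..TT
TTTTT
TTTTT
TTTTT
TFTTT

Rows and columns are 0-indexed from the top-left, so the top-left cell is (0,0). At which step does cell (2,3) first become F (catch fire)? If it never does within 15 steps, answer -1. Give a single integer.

Step 1: cell (2,3)='T' (+3 fires, +1 burnt)
Step 2: cell (2,3)='T' (+4 fires, +3 burnt)
Step 3: cell (2,3)='T' (+5 fires, +4 burnt)
Step 4: cell (2,3)='F' (+4 fires, +5 burnt)
  -> target ignites at step 4
Step 5: cell (2,3)='.' (+3 fires, +4 burnt)
Step 6: cell (2,3)='.' (+2 fires, +3 burnt)
Step 7: cell (2,3)='.' (+1 fires, +2 burnt)
Step 8: cell (2,3)='.' (+0 fires, +1 burnt)
  fire out at step 8

4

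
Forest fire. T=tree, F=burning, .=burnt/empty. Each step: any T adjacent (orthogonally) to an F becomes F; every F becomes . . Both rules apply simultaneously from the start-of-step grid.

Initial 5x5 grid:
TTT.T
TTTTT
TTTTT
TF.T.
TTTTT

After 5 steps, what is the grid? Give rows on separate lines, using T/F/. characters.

Step 1: 3 trees catch fire, 1 burn out
  TTT.T
  TTTTT
  TFTTT
  F..T.
  TFTTT
Step 2: 5 trees catch fire, 3 burn out
  TTT.T
  TFTTT
  F.FTT
  ...T.
  F.FTT
Step 3: 5 trees catch fire, 5 burn out
  TFT.T
  F.FTT
  ...FT
  ...T.
  ...FT
Step 4: 6 trees catch fire, 5 burn out
  F.F.T
  ...FT
  ....F
  ...F.
  ....F
Step 5: 1 trees catch fire, 6 burn out
  ....T
  ....F
  .....
  .....
  .....

....T
....F
.....
.....
.....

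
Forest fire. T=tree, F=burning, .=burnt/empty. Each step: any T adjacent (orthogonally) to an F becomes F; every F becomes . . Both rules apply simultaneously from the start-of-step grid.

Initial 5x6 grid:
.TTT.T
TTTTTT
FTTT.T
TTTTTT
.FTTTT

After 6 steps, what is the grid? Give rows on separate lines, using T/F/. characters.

Step 1: 5 trees catch fire, 2 burn out
  .TTT.T
  FTTTTT
  .FTT.T
  FFTTTT
  ..FTTT
Step 2: 4 trees catch fire, 5 burn out
  .TTT.T
  .FTTTT
  ..FT.T
  ..FTTT
  ...FTT
Step 3: 5 trees catch fire, 4 burn out
  .FTT.T
  ..FTTT
  ...F.T
  ...FTT
  ....FT
Step 4: 4 trees catch fire, 5 burn out
  ..FT.T
  ...FTT
  .....T
  ....FT
  .....F
Step 5: 3 trees catch fire, 4 burn out
  ...F.T
  ....FT
  .....T
  .....F
  ......
Step 6: 2 trees catch fire, 3 burn out
  .....T
  .....F
  .....F
  ......
  ......

.....T
.....F
.....F
......
......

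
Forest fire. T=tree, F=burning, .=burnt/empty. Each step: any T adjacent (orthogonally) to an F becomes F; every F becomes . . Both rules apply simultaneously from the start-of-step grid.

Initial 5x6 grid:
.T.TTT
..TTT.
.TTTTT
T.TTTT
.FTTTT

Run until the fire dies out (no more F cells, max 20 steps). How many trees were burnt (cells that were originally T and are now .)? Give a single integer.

Step 1: +1 fires, +1 burnt (F count now 1)
Step 2: +2 fires, +1 burnt (F count now 2)
Step 3: +3 fires, +2 burnt (F count now 3)
Step 4: +5 fires, +3 burnt (F count now 5)
Step 5: +3 fires, +5 burnt (F count now 3)
Step 6: +3 fires, +3 burnt (F count now 3)
Step 7: +1 fires, +3 burnt (F count now 1)
Step 8: +1 fires, +1 burnt (F count now 1)
Step 9: +0 fires, +1 burnt (F count now 0)
Fire out after step 9
Initially T: 21, now '.': 28
Total burnt (originally-T cells now '.'): 19

Answer: 19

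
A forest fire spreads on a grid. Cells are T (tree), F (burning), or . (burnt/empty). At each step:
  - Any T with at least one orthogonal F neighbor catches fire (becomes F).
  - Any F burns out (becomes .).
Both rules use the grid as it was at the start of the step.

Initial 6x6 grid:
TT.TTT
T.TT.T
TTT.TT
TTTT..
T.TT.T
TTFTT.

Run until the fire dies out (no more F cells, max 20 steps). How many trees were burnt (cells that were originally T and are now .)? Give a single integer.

Step 1: +3 fires, +1 burnt (F count now 3)
Step 2: +4 fires, +3 burnt (F count now 4)
Step 3: +4 fires, +4 burnt (F count now 4)
Step 4: +3 fires, +4 burnt (F count now 3)
Step 5: +2 fires, +3 burnt (F count now 2)
Step 6: +2 fires, +2 burnt (F count now 2)
Step 7: +2 fires, +2 burnt (F count now 2)
Step 8: +2 fires, +2 burnt (F count now 2)
Step 9: +1 fires, +2 burnt (F count now 1)
Step 10: +1 fires, +1 burnt (F count now 1)
Step 11: +1 fires, +1 burnt (F count now 1)
Step 12: +0 fires, +1 burnt (F count now 0)
Fire out after step 12
Initially T: 26, now '.': 35
Total burnt (originally-T cells now '.'): 25

Answer: 25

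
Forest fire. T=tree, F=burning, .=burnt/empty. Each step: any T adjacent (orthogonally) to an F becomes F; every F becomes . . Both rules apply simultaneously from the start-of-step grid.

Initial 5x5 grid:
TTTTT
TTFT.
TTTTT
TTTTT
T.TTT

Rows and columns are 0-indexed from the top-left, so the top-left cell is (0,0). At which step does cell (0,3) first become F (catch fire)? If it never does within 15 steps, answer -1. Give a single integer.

Step 1: cell (0,3)='T' (+4 fires, +1 burnt)
Step 2: cell (0,3)='F' (+6 fires, +4 burnt)
  -> target ignites at step 2
Step 3: cell (0,3)='.' (+7 fires, +6 burnt)
Step 4: cell (0,3)='.' (+3 fires, +7 burnt)
Step 5: cell (0,3)='.' (+2 fires, +3 burnt)
Step 6: cell (0,3)='.' (+0 fires, +2 burnt)
  fire out at step 6

2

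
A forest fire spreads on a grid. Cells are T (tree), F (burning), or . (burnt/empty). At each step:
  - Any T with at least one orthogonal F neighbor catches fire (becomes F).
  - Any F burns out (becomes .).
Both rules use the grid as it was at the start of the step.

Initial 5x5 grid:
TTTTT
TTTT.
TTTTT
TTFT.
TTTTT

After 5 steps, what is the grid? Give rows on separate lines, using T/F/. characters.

Step 1: 4 trees catch fire, 1 burn out
  TTTTT
  TTTT.
  TTFTT
  TF.F.
  TTFTT
Step 2: 6 trees catch fire, 4 burn out
  TTTTT
  TTFT.
  TF.FT
  F....
  TF.FT
Step 3: 7 trees catch fire, 6 burn out
  TTFTT
  TF.F.
  F...F
  .....
  F...F
Step 4: 3 trees catch fire, 7 burn out
  TF.FT
  F....
  .....
  .....
  .....
Step 5: 2 trees catch fire, 3 burn out
  F...F
  .....
  .....
  .....
  .....

F...F
.....
.....
.....
.....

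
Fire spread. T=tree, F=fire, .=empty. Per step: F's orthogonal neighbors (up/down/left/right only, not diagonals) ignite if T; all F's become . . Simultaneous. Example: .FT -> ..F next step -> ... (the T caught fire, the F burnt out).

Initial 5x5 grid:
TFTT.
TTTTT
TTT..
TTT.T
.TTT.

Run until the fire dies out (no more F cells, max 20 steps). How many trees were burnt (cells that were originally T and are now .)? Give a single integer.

Step 1: +3 fires, +1 burnt (F count now 3)
Step 2: +4 fires, +3 burnt (F count now 4)
Step 3: +4 fires, +4 burnt (F count now 4)
Step 4: +4 fires, +4 burnt (F count now 4)
Step 5: +1 fires, +4 burnt (F count now 1)
Step 6: +1 fires, +1 burnt (F count now 1)
Step 7: +0 fires, +1 burnt (F count now 0)
Fire out after step 7
Initially T: 18, now '.': 24
Total burnt (originally-T cells now '.'): 17

Answer: 17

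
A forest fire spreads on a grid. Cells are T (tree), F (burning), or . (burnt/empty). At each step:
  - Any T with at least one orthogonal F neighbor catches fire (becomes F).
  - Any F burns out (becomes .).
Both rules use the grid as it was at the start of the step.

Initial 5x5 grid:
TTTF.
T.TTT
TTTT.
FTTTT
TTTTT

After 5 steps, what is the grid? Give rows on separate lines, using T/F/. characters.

Step 1: 5 trees catch fire, 2 burn out
  TTF..
  T.TFT
  FTTT.
  .FTTT
  FTTTT
Step 2: 8 trees catch fire, 5 burn out
  TF...
  F.F.F
  .FTF.
  ..FTT
  .FTTT
Step 3: 4 trees catch fire, 8 burn out
  F....
  .....
  ..F..
  ...FT
  ..FTT
Step 4: 2 trees catch fire, 4 burn out
  .....
  .....
  .....
  ....F
  ...FT
Step 5: 1 trees catch fire, 2 burn out
  .....
  .....
  .....
  .....
  ....F

.....
.....
.....
.....
....F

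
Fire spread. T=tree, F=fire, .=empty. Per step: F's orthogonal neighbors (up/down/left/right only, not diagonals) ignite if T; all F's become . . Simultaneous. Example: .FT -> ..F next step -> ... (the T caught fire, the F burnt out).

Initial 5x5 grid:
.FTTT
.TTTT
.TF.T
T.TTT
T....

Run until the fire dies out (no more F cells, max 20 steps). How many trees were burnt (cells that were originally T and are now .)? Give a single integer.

Answer: 12

Derivation:
Step 1: +5 fires, +2 burnt (F count now 5)
Step 2: +3 fires, +5 burnt (F count now 3)
Step 3: +3 fires, +3 burnt (F count now 3)
Step 4: +1 fires, +3 burnt (F count now 1)
Step 5: +0 fires, +1 burnt (F count now 0)
Fire out after step 5
Initially T: 14, now '.': 23
Total burnt (originally-T cells now '.'): 12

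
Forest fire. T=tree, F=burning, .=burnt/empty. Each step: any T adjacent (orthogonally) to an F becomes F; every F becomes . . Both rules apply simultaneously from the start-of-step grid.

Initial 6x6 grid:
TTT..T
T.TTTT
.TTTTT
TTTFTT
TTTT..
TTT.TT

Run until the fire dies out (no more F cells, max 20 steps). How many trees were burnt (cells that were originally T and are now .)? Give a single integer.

Step 1: +4 fires, +1 burnt (F count now 4)
Step 2: +6 fires, +4 burnt (F count now 6)
Step 3: +7 fires, +6 burnt (F count now 7)
Step 4: +4 fires, +7 burnt (F count now 4)
Step 5: +3 fires, +4 burnt (F count now 3)
Step 6: +1 fires, +3 burnt (F count now 1)
Step 7: +1 fires, +1 burnt (F count now 1)
Step 8: +0 fires, +1 burnt (F count now 0)
Fire out after step 8
Initially T: 28, now '.': 34
Total burnt (originally-T cells now '.'): 26

Answer: 26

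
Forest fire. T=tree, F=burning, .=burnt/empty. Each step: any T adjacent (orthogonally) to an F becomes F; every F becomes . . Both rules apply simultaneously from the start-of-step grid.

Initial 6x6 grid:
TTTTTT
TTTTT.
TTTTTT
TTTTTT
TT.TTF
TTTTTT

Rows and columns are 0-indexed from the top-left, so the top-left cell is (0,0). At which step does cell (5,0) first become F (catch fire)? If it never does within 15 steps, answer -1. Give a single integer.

Step 1: cell (5,0)='T' (+3 fires, +1 burnt)
Step 2: cell (5,0)='T' (+4 fires, +3 burnt)
Step 3: cell (5,0)='T' (+3 fires, +4 burnt)
Step 4: cell (5,0)='T' (+4 fires, +3 burnt)
Step 5: cell (5,0)='T' (+5 fires, +4 burnt)
Step 6: cell (5,0)='F' (+7 fires, +5 burnt)
  -> target ignites at step 6
Step 7: cell (5,0)='.' (+4 fires, +7 burnt)
Step 8: cell (5,0)='.' (+2 fires, +4 burnt)
Step 9: cell (5,0)='.' (+1 fires, +2 burnt)
Step 10: cell (5,0)='.' (+0 fires, +1 burnt)
  fire out at step 10

6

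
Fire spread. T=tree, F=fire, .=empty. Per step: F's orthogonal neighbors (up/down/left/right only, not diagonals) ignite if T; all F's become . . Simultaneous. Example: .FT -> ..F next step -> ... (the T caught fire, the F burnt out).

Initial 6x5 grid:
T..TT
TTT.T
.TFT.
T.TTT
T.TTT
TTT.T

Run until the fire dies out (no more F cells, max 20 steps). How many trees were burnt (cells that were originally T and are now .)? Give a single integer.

Step 1: +4 fires, +1 burnt (F count now 4)
Step 2: +3 fires, +4 burnt (F count now 3)
Step 3: +4 fires, +3 burnt (F count now 4)
Step 4: +3 fires, +4 burnt (F count now 3)
Step 5: +2 fires, +3 burnt (F count now 2)
Step 6: +1 fires, +2 burnt (F count now 1)
Step 7: +1 fires, +1 burnt (F count now 1)
Step 8: +0 fires, +1 burnt (F count now 0)
Fire out after step 8
Initially T: 21, now '.': 27
Total burnt (originally-T cells now '.'): 18

Answer: 18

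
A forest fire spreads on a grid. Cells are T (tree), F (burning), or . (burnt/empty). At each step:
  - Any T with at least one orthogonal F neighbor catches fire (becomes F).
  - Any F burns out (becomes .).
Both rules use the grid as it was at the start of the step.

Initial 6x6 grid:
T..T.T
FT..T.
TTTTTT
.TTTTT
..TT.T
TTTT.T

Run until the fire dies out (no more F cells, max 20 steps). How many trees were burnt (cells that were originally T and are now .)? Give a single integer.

Step 1: +3 fires, +1 burnt (F count now 3)
Step 2: +1 fires, +3 burnt (F count now 1)
Step 3: +2 fires, +1 burnt (F count now 2)
Step 4: +2 fires, +2 burnt (F count now 2)
Step 5: +3 fires, +2 burnt (F count now 3)
Step 6: +5 fires, +3 burnt (F count now 5)
Step 7: +3 fires, +5 burnt (F count now 3)
Step 8: +2 fires, +3 burnt (F count now 2)
Step 9: +1 fires, +2 burnt (F count now 1)
Step 10: +0 fires, +1 burnt (F count now 0)
Fire out after step 10
Initially T: 24, now '.': 34
Total burnt (originally-T cells now '.'): 22

Answer: 22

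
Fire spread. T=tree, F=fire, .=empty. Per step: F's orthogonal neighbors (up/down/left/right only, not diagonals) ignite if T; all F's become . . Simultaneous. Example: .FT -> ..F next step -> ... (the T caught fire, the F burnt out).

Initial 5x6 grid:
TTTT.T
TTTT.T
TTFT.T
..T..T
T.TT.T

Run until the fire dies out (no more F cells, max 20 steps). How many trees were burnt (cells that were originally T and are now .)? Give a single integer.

Step 1: +4 fires, +1 burnt (F count now 4)
Step 2: +5 fires, +4 burnt (F count now 5)
Step 3: +4 fires, +5 burnt (F count now 4)
Step 4: +1 fires, +4 burnt (F count now 1)
Step 5: +0 fires, +1 burnt (F count now 0)
Fire out after step 5
Initially T: 20, now '.': 24
Total burnt (originally-T cells now '.'): 14

Answer: 14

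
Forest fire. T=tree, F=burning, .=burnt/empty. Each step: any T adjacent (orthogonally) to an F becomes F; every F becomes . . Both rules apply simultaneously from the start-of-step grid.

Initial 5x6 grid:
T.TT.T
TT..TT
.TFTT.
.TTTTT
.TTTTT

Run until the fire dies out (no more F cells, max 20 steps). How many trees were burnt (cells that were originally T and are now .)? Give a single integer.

Answer: 19

Derivation:
Step 1: +3 fires, +1 burnt (F count now 3)
Step 2: +5 fires, +3 burnt (F count now 5)
Step 3: +5 fires, +5 burnt (F count now 5)
Step 4: +4 fires, +5 burnt (F count now 4)
Step 5: +2 fires, +4 burnt (F count now 2)
Step 6: +0 fires, +2 burnt (F count now 0)
Fire out after step 6
Initially T: 21, now '.': 28
Total burnt (originally-T cells now '.'): 19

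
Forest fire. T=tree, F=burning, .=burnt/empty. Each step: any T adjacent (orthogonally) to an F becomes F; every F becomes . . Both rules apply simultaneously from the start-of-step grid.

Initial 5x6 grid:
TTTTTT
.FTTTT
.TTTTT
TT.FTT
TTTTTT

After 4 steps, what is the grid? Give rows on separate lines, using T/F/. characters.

Step 1: 6 trees catch fire, 2 burn out
  TFTTTT
  ..FTTT
  .FTFTT
  TT..FT
  TTTFTT
Step 2: 9 trees catch fire, 6 burn out
  F.FTTT
  ...FTT
  ..F.FT
  TF...F
  TTF.FT
Step 3: 6 trees catch fire, 9 burn out
  ...FTT
  ....FT
  .....F
  F.....
  TF...F
Step 4: 3 trees catch fire, 6 burn out
  ....FT
  .....F
  ......
  ......
  F.....

....FT
.....F
......
......
F.....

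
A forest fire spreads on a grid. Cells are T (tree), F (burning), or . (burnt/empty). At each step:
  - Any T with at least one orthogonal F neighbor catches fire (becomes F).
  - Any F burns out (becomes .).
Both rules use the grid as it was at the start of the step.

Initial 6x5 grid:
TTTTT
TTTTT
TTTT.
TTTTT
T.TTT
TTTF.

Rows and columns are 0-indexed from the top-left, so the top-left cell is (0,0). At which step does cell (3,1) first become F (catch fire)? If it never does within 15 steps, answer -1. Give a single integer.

Step 1: cell (3,1)='T' (+2 fires, +1 burnt)
Step 2: cell (3,1)='T' (+4 fires, +2 burnt)
Step 3: cell (3,1)='T' (+4 fires, +4 burnt)
Step 4: cell (3,1)='F' (+4 fires, +4 burnt)
  -> target ignites at step 4
Step 5: cell (3,1)='.' (+5 fires, +4 burnt)
Step 6: cell (3,1)='.' (+4 fires, +5 burnt)
Step 7: cell (3,1)='.' (+2 fires, +4 burnt)
Step 8: cell (3,1)='.' (+1 fires, +2 burnt)
Step 9: cell (3,1)='.' (+0 fires, +1 burnt)
  fire out at step 9

4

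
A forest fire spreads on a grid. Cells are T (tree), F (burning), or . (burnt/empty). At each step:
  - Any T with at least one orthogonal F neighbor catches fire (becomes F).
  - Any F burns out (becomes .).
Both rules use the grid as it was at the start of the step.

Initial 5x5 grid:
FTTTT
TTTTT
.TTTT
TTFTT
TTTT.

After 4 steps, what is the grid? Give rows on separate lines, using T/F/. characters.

Step 1: 6 trees catch fire, 2 burn out
  .FTTT
  FTTTT
  .TFTT
  TF.FT
  TTFT.
Step 2: 9 trees catch fire, 6 burn out
  ..FTT
  .FFTT
  .F.FT
  F...F
  TF.F.
Step 3: 4 trees catch fire, 9 burn out
  ...FT
  ...FT
  ....F
  .....
  F....
Step 4: 2 trees catch fire, 4 burn out
  ....F
  ....F
  .....
  .....
  .....

....F
....F
.....
.....
.....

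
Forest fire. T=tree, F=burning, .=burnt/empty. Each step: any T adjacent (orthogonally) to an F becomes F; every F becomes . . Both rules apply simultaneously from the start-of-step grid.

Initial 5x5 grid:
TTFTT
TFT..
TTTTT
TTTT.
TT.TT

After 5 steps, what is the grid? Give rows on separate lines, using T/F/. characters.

Step 1: 5 trees catch fire, 2 burn out
  TF.FT
  F.F..
  TFTTT
  TTTT.
  TT.TT
Step 2: 5 trees catch fire, 5 burn out
  F...F
  .....
  F.FTT
  TFTT.
  TT.TT
Step 3: 4 trees catch fire, 5 burn out
  .....
  .....
  ...FT
  F.FT.
  TF.TT
Step 4: 3 trees catch fire, 4 burn out
  .....
  .....
  ....F
  ...F.
  F..TT
Step 5: 1 trees catch fire, 3 burn out
  .....
  .....
  .....
  .....
  ...FT

.....
.....
.....
.....
...FT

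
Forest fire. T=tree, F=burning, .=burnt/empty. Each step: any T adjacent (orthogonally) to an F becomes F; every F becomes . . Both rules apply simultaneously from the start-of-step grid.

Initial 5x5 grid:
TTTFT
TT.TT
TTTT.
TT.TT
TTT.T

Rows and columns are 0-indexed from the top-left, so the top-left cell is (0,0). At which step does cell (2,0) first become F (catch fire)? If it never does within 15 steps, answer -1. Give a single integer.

Step 1: cell (2,0)='T' (+3 fires, +1 burnt)
Step 2: cell (2,0)='T' (+3 fires, +3 burnt)
Step 3: cell (2,0)='T' (+4 fires, +3 burnt)
Step 4: cell (2,0)='T' (+3 fires, +4 burnt)
Step 5: cell (2,0)='F' (+3 fires, +3 burnt)
  -> target ignites at step 5
Step 6: cell (2,0)='.' (+2 fires, +3 burnt)
Step 7: cell (2,0)='.' (+2 fires, +2 burnt)
Step 8: cell (2,0)='.' (+0 fires, +2 burnt)
  fire out at step 8

5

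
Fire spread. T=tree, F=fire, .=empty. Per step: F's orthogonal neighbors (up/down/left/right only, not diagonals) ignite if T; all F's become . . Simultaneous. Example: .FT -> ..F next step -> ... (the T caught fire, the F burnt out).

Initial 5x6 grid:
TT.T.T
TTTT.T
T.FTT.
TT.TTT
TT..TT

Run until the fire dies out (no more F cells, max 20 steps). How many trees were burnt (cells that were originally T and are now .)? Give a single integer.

Answer: 19

Derivation:
Step 1: +2 fires, +1 burnt (F count now 2)
Step 2: +4 fires, +2 burnt (F count now 4)
Step 3: +4 fires, +4 burnt (F count now 4)
Step 4: +4 fires, +4 burnt (F count now 4)
Step 5: +2 fires, +4 burnt (F count now 2)
Step 6: +2 fires, +2 burnt (F count now 2)
Step 7: +1 fires, +2 burnt (F count now 1)
Step 8: +0 fires, +1 burnt (F count now 0)
Fire out after step 8
Initially T: 21, now '.': 28
Total burnt (originally-T cells now '.'): 19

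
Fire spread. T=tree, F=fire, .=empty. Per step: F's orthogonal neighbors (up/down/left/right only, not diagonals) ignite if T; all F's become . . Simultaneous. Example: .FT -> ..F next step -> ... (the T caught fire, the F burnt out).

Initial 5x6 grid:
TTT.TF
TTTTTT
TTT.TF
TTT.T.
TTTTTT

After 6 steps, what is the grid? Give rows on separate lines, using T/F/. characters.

Step 1: 3 trees catch fire, 2 burn out
  TTT.F.
  TTTTTF
  TTT.F.
  TTT.T.
  TTTTTT
Step 2: 2 trees catch fire, 3 burn out
  TTT...
  TTTTF.
  TTT...
  TTT.F.
  TTTTTT
Step 3: 2 trees catch fire, 2 burn out
  TTT...
  TTTF..
  TTT...
  TTT...
  TTTTFT
Step 4: 3 trees catch fire, 2 burn out
  TTT...
  TTF...
  TTT...
  TTT...
  TTTF.F
Step 5: 4 trees catch fire, 3 burn out
  TTF...
  TF....
  TTF...
  TTT...
  TTF...
Step 6: 5 trees catch fire, 4 burn out
  TF....
  F.....
  TF....
  TTF...
  TF....

TF....
F.....
TF....
TTF...
TF....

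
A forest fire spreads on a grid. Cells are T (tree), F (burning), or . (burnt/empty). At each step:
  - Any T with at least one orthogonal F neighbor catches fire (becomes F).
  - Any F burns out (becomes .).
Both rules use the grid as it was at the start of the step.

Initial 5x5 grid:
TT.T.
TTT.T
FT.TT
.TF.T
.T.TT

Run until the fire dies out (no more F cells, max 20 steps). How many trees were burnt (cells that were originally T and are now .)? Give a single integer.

Step 1: +3 fires, +2 burnt (F count now 3)
Step 2: +3 fires, +3 burnt (F count now 3)
Step 3: +2 fires, +3 burnt (F count now 2)
Step 4: +0 fires, +2 burnt (F count now 0)
Fire out after step 4
Initially T: 15, now '.': 18
Total burnt (originally-T cells now '.'): 8

Answer: 8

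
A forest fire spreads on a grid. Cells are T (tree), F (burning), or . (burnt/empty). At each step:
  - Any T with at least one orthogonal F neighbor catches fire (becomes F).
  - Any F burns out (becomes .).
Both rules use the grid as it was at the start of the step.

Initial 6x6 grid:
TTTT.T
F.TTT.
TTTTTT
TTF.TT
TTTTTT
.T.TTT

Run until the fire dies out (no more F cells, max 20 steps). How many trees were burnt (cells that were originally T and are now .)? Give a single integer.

Step 1: +5 fires, +2 burnt (F count now 5)
Step 2: +7 fires, +5 burnt (F count now 7)
Step 3: +7 fires, +7 burnt (F count now 7)
Step 4: +6 fires, +7 burnt (F count now 6)
Step 5: +2 fires, +6 burnt (F count now 2)
Step 6: +0 fires, +2 burnt (F count now 0)
Fire out after step 6
Initially T: 28, now '.': 35
Total burnt (originally-T cells now '.'): 27

Answer: 27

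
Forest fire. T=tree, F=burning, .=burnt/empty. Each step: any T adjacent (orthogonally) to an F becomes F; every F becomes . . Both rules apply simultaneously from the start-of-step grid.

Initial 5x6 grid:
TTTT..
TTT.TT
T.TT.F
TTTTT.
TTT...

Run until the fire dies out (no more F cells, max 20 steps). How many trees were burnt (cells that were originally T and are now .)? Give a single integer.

Answer: 2

Derivation:
Step 1: +1 fires, +1 burnt (F count now 1)
Step 2: +1 fires, +1 burnt (F count now 1)
Step 3: +0 fires, +1 burnt (F count now 0)
Fire out after step 3
Initially T: 20, now '.': 12
Total burnt (originally-T cells now '.'): 2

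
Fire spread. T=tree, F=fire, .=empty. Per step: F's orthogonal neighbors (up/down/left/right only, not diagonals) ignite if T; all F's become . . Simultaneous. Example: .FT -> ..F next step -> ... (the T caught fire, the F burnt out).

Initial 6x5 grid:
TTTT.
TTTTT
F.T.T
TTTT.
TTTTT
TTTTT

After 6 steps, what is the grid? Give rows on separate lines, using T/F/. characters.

Step 1: 2 trees catch fire, 1 burn out
  TTTT.
  FTTTT
  ..T.T
  FTTT.
  TTTTT
  TTTTT
Step 2: 4 trees catch fire, 2 burn out
  FTTT.
  .FTTT
  ..T.T
  .FTT.
  FTTTT
  TTTTT
Step 3: 5 trees catch fire, 4 burn out
  .FTT.
  ..FTT
  ..T.T
  ..FT.
  .FTTT
  FTTTT
Step 4: 6 trees catch fire, 5 burn out
  ..FT.
  ...FT
  ..F.T
  ...F.
  ..FTT
  .FTTT
Step 5: 4 trees catch fire, 6 burn out
  ...F.
  ....F
  ....T
  .....
  ...FT
  ..FTT
Step 6: 3 trees catch fire, 4 burn out
  .....
  .....
  ....F
  .....
  ....F
  ...FT

.....
.....
....F
.....
....F
...FT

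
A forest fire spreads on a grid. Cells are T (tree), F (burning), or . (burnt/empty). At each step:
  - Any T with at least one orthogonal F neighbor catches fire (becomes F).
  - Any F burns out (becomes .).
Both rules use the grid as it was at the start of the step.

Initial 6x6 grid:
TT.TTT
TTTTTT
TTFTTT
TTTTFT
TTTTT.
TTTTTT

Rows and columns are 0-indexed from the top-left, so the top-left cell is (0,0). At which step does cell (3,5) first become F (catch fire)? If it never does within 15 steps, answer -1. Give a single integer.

Step 1: cell (3,5)='F' (+8 fires, +2 burnt)
  -> target ignites at step 1
Step 2: cell (3,5)='.' (+9 fires, +8 burnt)
Step 3: cell (3,5)='.' (+10 fires, +9 burnt)
Step 4: cell (3,5)='.' (+4 fires, +10 burnt)
Step 5: cell (3,5)='.' (+1 fires, +4 burnt)
Step 6: cell (3,5)='.' (+0 fires, +1 burnt)
  fire out at step 6

1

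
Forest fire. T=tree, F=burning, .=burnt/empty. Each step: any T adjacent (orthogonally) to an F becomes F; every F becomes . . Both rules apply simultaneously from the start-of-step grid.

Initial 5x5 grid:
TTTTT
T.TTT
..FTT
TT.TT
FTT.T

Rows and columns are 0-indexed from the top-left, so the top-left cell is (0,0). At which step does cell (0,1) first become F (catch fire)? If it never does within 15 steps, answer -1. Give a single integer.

Step 1: cell (0,1)='T' (+4 fires, +2 burnt)
Step 2: cell (0,1)='T' (+6 fires, +4 burnt)
Step 3: cell (0,1)='F' (+4 fires, +6 burnt)
  -> target ignites at step 3
Step 4: cell (0,1)='.' (+3 fires, +4 burnt)
Step 5: cell (0,1)='.' (+1 fires, +3 burnt)
Step 6: cell (0,1)='.' (+0 fires, +1 burnt)
  fire out at step 6

3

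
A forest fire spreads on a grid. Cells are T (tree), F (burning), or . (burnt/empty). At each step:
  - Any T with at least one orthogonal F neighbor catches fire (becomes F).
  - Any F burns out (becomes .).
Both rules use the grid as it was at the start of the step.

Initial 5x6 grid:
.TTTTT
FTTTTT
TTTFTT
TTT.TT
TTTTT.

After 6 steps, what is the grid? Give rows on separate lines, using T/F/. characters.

Step 1: 5 trees catch fire, 2 burn out
  .TTTTT
  .FTFTT
  FTF.FT
  TTT.TT
  TTTTT.
Step 2: 9 trees catch fire, 5 burn out
  .FTFTT
  ..F.FT
  .F...F
  FTF.FT
  TTTTT.
Step 3: 8 trees catch fire, 9 burn out
  ..F.FT
  .....F
  ......
  .F...F
  FTFTF.
Step 4: 3 trees catch fire, 8 burn out
  .....F
  ......
  ......
  ......
  .F.F..
Step 5: 0 trees catch fire, 3 burn out
  ......
  ......
  ......
  ......
  ......
Step 6: 0 trees catch fire, 0 burn out
  ......
  ......
  ......
  ......
  ......

......
......
......
......
......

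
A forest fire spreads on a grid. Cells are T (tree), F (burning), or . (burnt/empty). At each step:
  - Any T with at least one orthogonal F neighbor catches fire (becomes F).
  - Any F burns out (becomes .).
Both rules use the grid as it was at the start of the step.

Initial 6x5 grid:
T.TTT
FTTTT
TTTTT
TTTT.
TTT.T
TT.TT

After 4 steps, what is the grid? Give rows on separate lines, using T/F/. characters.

Step 1: 3 trees catch fire, 1 burn out
  F.TTT
  .FTTT
  FTTTT
  TTTT.
  TTT.T
  TT.TT
Step 2: 3 trees catch fire, 3 burn out
  ..TTT
  ..FTT
  .FTTT
  FTTT.
  TTT.T
  TT.TT
Step 3: 5 trees catch fire, 3 burn out
  ..FTT
  ...FT
  ..FTT
  .FTT.
  FTT.T
  TT.TT
Step 4: 6 trees catch fire, 5 burn out
  ...FT
  ....F
  ...FT
  ..FT.
  .FT.T
  FT.TT

...FT
....F
...FT
..FT.
.FT.T
FT.TT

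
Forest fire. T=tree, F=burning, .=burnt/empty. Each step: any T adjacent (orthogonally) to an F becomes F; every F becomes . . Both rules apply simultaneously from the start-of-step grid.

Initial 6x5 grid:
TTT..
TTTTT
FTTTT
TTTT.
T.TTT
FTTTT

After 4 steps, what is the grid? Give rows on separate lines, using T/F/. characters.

Step 1: 5 trees catch fire, 2 burn out
  TTT..
  FTTTT
  .FTTT
  FTTT.
  F.TTT
  .FTTT
Step 2: 5 trees catch fire, 5 burn out
  FTT..
  .FTTT
  ..FTT
  .FTT.
  ..TTT
  ..FTT
Step 3: 6 trees catch fire, 5 burn out
  .FT..
  ..FTT
  ...FT
  ..FT.
  ..FTT
  ...FT
Step 4: 6 trees catch fire, 6 burn out
  ..F..
  ...FT
  ....F
  ...F.
  ...FT
  ....F

..F..
...FT
....F
...F.
...FT
....F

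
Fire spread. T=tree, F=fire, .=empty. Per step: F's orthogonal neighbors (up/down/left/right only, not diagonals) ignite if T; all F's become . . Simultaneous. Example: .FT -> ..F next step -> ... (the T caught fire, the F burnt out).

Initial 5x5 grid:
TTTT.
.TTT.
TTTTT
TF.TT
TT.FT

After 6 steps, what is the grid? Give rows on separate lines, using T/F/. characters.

Step 1: 5 trees catch fire, 2 burn out
  TTTT.
  .TTT.
  TFTTT
  F..FT
  TF..F
Step 2: 6 trees catch fire, 5 burn out
  TTTT.
  .FTT.
  F.FFT
  ....F
  F....
Step 3: 4 trees catch fire, 6 burn out
  TFTT.
  ..FF.
  ....F
  .....
  .....
Step 4: 3 trees catch fire, 4 burn out
  F.FF.
  .....
  .....
  .....
  .....
Step 5: 0 trees catch fire, 3 burn out
  .....
  .....
  .....
  .....
  .....
Step 6: 0 trees catch fire, 0 burn out
  .....
  .....
  .....
  .....
  .....

.....
.....
.....
.....
.....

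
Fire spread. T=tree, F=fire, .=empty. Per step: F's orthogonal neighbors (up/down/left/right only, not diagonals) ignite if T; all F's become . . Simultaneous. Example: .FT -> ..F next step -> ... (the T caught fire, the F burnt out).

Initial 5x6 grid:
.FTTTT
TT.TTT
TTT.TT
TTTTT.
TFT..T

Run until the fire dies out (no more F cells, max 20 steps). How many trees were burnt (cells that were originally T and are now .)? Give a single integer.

Step 1: +5 fires, +2 burnt (F count now 5)
Step 2: +5 fires, +5 burnt (F count now 5)
Step 3: +5 fires, +5 burnt (F count now 5)
Step 4: +3 fires, +5 burnt (F count now 3)
Step 5: +2 fires, +3 burnt (F count now 2)
Step 6: +1 fires, +2 burnt (F count now 1)
Step 7: +0 fires, +1 burnt (F count now 0)
Fire out after step 7
Initially T: 22, now '.': 29
Total burnt (originally-T cells now '.'): 21

Answer: 21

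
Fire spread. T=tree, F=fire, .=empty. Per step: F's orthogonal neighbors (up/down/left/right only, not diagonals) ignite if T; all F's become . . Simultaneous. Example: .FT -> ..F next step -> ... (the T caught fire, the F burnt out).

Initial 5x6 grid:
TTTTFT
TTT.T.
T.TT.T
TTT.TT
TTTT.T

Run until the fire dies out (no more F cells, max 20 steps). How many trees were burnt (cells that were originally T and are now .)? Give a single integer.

Answer: 19

Derivation:
Step 1: +3 fires, +1 burnt (F count now 3)
Step 2: +1 fires, +3 burnt (F count now 1)
Step 3: +2 fires, +1 burnt (F count now 2)
Step 4: +3 fires, +2 burnt (F count now 3)
Step 5: +3 fires, +3 burnt (F count now 3)
Step 6: +3 fires, +3 burnt (F count now 3)
Step 7: +3 fires, +3 burnt (F count now 3)
Step 8: +1 fires, +3 burnt (F count now 1)
Step 9: +0 fires, +1 burnt (F count now 0)
Fire out after step 9
Initially T: 23, now '.': 26
Total burnt (originally-T cells now '.'): 19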